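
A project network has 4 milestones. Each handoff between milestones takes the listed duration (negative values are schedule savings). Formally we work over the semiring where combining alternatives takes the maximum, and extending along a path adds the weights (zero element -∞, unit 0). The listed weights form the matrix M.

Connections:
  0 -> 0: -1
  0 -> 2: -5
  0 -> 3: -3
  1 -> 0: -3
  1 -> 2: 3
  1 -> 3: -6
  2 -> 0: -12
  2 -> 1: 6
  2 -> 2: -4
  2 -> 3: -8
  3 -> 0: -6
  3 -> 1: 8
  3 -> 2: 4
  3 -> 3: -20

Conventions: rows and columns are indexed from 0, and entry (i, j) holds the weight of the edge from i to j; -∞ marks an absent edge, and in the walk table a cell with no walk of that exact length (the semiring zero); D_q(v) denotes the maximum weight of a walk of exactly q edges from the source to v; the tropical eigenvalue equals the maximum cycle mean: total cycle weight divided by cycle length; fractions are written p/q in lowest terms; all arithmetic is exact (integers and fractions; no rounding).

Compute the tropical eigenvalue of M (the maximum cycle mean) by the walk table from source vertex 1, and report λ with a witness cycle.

q=0: [-∞, 0, -∞, -∞]
q=1: [-3, -∞, 3, -6]
q=2: [-4, 9, -1, -5]
q=3: [6, 5, 12, 3]
q=4: [5, 18, 8, 4]
Optimal cycle mean attained by: cycle 1->2->1, total 3 + 6, length 2.
Answer: λ = 9/2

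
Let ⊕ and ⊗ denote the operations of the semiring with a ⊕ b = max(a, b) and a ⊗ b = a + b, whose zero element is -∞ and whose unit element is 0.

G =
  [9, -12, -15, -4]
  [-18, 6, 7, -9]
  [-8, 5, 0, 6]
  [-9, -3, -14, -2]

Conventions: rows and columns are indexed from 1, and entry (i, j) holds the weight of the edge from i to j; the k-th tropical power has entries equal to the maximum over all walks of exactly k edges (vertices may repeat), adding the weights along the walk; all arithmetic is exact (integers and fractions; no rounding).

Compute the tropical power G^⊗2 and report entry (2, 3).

G^⊗2:
  [18, -3, -5, 5]
  [-1, 12, 13, 13]
  [1, 11, 12, 6]
  [0, 3, 4, -4]
Key observation: the optimum is the walk 2->2->3, with weight 6 + 7 = 13.
Optimal value attained by: walk 2->2->3.
Answer: (G^⊗2)[2][3] = 13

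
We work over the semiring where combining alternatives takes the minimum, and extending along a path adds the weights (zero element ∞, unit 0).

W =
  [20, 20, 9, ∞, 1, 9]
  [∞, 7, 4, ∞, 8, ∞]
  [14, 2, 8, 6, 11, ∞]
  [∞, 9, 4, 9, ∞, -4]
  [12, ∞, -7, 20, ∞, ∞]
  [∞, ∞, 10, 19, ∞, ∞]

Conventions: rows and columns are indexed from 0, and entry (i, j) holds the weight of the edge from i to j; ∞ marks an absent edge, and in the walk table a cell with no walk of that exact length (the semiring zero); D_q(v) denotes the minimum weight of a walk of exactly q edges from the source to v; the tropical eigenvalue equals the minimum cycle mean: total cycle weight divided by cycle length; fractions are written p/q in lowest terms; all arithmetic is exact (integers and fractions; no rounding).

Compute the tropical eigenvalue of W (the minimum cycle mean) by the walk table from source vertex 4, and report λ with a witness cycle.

q=0: [∞, ∞, ∞, ∞, 0, ∞]
q=1: [12, ∞, -7, 20, ∞, ∞]
q=2: [7, -5, 1, -1, 4, 16]
q=3: [15, 2, -3, 7, 3, -5]
q=4: [11, -1, -4, 3, 8, 3]
q=5: [10, -2, 1, 2, 7, -1]
q=6: [15, 3, 0, 7, 6, -2]
Optimal cycle mean attained by: cycle 1->4->2->1, total 8 + (-7) + 2, length 3.
Answer: λ = 1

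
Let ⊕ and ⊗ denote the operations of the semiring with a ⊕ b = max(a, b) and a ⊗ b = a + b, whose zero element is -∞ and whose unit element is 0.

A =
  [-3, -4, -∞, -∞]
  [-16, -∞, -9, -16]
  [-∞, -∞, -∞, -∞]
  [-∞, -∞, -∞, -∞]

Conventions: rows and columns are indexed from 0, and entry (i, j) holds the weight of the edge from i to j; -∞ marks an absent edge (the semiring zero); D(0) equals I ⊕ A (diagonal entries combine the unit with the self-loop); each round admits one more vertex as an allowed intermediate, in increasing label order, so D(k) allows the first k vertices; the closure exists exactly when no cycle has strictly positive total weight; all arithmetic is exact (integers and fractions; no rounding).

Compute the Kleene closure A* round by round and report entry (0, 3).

D(0):
  [0, -4, -∞, -∞]
  [-16, 0, -9, -16]
  [-∞, -∞, 0, -∞]
  [-∞, -∞, -∞, 0]
D(1):
  [0, -4, -∞, -∞]
  [-16, 0, -9, -16]
  [-∞, -∞, 0, -∞]
  [-∞, -∞, -∞, 0]
D(2):
  [0, -4, -13, -20]
  [-16, 0, -9, -16]
  [-∞, -∞, 0, -∞]
  [-∞, -∞, -∞, 0]
D(3):
  [0, -4, -13, -20]
  [-16, 0, -9, -16]
  [-∞, -∞, 0, -∞]
  [-∞, -∞, -∞, 0]
D(4):
  [0, -4, -13, -20]
  [-16, 0, -9, -16]
  [-∞, -∞, 0, -∞]
  [-∞, -∞, -∞, 0]
Answer: A*[0][3] = -20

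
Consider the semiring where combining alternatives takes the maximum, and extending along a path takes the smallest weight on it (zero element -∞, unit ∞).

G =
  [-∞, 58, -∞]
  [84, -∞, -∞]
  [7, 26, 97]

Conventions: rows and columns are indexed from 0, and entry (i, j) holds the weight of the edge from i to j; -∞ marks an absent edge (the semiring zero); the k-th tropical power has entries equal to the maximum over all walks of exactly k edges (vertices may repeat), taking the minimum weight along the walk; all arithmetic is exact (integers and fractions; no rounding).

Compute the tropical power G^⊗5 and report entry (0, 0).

G^⊗2:
  [58, -∞, -∞]
  [-∞, 58, -∞]
  [26, 26, 97]
G^⊗3:
  [-∞, 58, -∞]
  [58, -∞, -∞]
  [26, 26, 97]
G^⊗4:
  [58, -∞, -∞]
  [-∞, 58, -∞]
  [26, 26, 97]
G^⊗5:
  [-∞, 58, -∞]
  [58, -∞, -∞]
  [26, 26, 97]
Key observation: no walk of exactly 5 edges connects these vertices, so the entry is the semiring zero.
Answer: (G^⊗5)[0][0] = -∞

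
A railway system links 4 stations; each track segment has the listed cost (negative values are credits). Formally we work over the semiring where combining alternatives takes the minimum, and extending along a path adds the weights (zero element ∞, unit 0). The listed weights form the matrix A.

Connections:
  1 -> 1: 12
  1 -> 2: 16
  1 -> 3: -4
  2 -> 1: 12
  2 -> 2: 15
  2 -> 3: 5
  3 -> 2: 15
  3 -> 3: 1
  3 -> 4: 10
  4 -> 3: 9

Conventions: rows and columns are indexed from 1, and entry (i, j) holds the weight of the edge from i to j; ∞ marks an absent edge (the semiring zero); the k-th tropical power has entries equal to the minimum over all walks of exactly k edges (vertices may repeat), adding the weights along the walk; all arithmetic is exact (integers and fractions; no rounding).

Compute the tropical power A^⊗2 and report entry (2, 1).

A^⊗2:
  [24, 11, -3, 6]
  [24, 20, 6, 15]
  [27, 16, 2, 11]
  [∞, 24, 10, 19]
Key observation: the optimum is the walk 2->1->1, with weight 12 + 12 = 24.
Optimal value attained by: walk 2->1->1.
Answer: (A^⊗2)[2][1] = 24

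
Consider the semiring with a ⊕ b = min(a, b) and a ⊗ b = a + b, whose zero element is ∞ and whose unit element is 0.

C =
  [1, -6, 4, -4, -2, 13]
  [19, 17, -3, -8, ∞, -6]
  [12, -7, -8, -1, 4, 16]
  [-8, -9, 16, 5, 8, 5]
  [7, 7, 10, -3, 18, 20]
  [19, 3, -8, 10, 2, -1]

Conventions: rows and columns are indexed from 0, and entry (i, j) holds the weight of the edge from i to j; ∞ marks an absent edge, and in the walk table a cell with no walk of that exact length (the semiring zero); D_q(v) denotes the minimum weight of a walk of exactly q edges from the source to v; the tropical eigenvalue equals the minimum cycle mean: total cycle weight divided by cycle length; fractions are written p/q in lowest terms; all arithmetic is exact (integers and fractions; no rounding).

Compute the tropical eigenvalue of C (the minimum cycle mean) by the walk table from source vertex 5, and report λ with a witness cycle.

q=0: [∞, ∞, ∞, ∞, ∞, 0]
q=1: [19, 3, -8, 10, 2, -1]
q=2: [2, -15, -16, -9, -4, -3]
q=3: [-17, -23, -24, -23, -12, -21]
q=4: [-31, -32, -32, -31, -20, -29]
q=5: [-39, -40, -40, -40, -33, -38]
q=6: [-48, -49, -48, -48, -41, -46]
Optimal cycle mean attained by: cycle 1->3->1, total (-8) + (-9), length 2.
Answer: λ = -17/2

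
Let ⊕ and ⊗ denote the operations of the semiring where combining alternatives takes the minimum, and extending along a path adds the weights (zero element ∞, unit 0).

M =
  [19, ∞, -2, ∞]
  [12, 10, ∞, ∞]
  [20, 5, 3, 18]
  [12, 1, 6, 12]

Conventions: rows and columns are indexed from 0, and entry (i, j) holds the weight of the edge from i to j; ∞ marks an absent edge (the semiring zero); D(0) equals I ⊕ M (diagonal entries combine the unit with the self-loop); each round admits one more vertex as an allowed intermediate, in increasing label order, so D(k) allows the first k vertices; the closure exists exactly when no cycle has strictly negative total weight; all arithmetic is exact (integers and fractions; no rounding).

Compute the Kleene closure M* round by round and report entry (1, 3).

D(0):
  [0, ∞, -2, ∞]
  [12, 0, ∞, ∞]
  [20, 5, 0, 18]
  [12, 1, 6, 0]
D(1):
  [0, ∞, -2, ∞]
  [12, 0, 10, ∞]
  [20, 5, 0, 18]
  [12, 1, 6, 0]
D(2):
  [0, ∞, -2, ∞]
  [12, 0, 10, ∞]
  [17, 5, 0, 18]
  [12, 1, 6, 0]
D(3):
  [0, 3, -2, 16]
  [12, 0, 10, 28]
  [17, 5, 0, 18]
  [12, 1, 6, 0]
D(4):
  [0, 3, -2, 16]
  [12, 0, 10, 28]
  [17, 5, 0, 18]
  [12, 1, 6, 0]
Answer: M*[1][3] = 28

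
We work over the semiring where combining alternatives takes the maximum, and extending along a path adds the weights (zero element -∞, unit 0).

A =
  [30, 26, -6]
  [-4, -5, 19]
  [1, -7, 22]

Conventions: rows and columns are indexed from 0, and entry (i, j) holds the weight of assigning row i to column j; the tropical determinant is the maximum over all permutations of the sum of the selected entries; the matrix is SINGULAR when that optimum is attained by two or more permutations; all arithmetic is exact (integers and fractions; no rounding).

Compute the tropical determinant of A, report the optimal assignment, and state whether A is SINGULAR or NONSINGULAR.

σ = (0, 1, 2): 30 + (-5) + 22 = 47
σ = (0, 2, 1): 30 + 19 + (-7) = 42
σ = (1, 0, 2): 26 + (-4) + 22 = 44
σ = (1, 2, 0): 26 + 19 + 1 = 46
σ = (2, 0, 1): (-6) + (-4) + (-7) = -17
σ = (2, 1, 0): (-6) + (-5) + 1 = -10
Optimal value attained by: σ = (0, 1, 2).
Answer: det⊕(A) = 47; verdict: NONSINGULAR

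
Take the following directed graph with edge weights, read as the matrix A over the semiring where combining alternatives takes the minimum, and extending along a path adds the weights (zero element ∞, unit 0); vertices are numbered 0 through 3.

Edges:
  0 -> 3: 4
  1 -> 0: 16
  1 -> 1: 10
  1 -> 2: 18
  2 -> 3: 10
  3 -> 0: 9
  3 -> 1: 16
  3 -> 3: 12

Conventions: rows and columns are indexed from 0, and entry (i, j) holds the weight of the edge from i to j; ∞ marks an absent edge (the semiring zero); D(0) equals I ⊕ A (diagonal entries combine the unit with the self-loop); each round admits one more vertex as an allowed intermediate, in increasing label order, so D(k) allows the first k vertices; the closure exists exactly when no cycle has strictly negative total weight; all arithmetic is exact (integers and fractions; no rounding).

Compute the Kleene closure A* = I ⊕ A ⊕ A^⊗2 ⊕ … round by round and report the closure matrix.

D(0):
  [0, ∞, ∞, 4]
  [16, 0, 18, ∞]
  [∞, ∞, 0, 10]
  [9, 16, ∞, 0]
D(1):
  [0, ∞, ∞, 4]
  [16, 0, 18, 20]
  [∞, ∞, 0, 10]
  [9, 16, ∞, 0]
D(2):
  [0, ∞, ∞, 4]
  [16, 0, 18, 20]
  [∞, ∞, 0, 10]
  [9, 16, 34, 0]
D(3):
  [0, ∞, ∞, 4]
  [16, 0, 18, 20]
  [∞, ∞, 0, 10]
  [9, 16, 34, 0]
D(4):
  [0, 20, 38, 4]
  [16, 0, 18, 20]
  [19, 26, 0, 10]
  [9, 16, 34, 0]
Answer: A* = [[0, 20, 38, 4], [16, 0, 18, 20], [19, 26, 0, 10], [9, 16, 34, 0]]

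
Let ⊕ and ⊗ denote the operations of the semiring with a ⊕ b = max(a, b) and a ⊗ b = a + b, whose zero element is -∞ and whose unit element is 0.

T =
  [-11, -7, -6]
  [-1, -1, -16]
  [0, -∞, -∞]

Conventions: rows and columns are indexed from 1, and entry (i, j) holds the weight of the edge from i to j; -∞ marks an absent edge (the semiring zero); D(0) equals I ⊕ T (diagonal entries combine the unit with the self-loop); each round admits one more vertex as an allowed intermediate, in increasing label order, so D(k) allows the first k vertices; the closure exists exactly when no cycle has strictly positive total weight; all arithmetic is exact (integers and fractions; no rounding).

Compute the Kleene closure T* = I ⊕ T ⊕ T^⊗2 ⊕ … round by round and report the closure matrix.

D(0):
  [0, -7, -6]
  [-1, 0, -16]
  [0, -∞, 0]
D(1):
  [0, -7, -6]
  [-1, 0, -7]
  [0, -7, 0]
D(2):
  [0, -7, -6]
  [-1, 0, -7]
  [0, -7, 0]
D(3):
  [0, -7, -6]
  [-1, 0, -7]
  [0, -7, 0]
Answer: T* = [[0, -7, -6], [-1, 0, -7], [0, -7, 0]]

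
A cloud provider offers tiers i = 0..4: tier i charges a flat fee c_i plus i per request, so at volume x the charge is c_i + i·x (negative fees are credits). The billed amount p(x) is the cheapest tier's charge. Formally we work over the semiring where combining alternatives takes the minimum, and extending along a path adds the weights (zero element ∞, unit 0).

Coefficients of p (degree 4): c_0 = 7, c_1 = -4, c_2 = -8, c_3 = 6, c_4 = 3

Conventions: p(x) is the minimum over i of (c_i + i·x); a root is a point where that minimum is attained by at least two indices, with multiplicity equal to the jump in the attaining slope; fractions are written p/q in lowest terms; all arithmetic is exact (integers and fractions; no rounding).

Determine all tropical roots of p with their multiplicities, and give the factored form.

hull edge (i=0, c=7) to (i=1, c=-4): slope -11, span 1
hull edge (i=1, c=-4) to (i=2, c=-8): slope -4, span 1
hull edge (i=2, c=-8) to (i=4, c=3): slope 11/2, span 2
Factored form: p(x) = 3 ⊗ (x ⊕ (-11/2)) ⊗ (x ⊕ (-11/2)) ⊗ (x ⊕ 4) ⊗ (x ⊕ 11)
Answer: roots = -11/2 (mult 2), 4 (mult 1), 11 (mult 1)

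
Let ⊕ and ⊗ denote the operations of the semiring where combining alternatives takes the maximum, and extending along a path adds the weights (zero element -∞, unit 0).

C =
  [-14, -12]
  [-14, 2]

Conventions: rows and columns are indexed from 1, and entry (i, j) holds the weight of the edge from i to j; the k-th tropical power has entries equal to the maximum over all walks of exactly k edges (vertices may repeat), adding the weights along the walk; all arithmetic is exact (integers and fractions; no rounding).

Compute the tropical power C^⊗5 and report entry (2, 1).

C^⊗2:
  [-26, -10]
  [-12, 4]
C^⊗3:
  [-24, -8]
  [-10, 6]
C^⊗4:
  [-22, -6]
  [-8, 8]
C^⊗5:
  [-20, -4]
  [-6, 10]
Key observation: the optimum is the walk 2->2->2->2->2->1, with weight 2 + 2 + 2 + 2 + (-14) = -6.
Optimal value attained by: walk 2->2->2->2->2->1.
Answer: (C^⊗5)[2][1] = -6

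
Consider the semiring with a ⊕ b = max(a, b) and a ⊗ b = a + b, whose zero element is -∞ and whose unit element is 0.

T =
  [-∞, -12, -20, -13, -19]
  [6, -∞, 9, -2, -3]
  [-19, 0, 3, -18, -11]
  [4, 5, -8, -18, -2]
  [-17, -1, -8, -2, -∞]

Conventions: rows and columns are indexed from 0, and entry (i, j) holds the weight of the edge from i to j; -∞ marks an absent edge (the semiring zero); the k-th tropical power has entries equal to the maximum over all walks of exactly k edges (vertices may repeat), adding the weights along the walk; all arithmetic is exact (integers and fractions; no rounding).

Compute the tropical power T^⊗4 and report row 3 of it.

T^⊗2:
  [-6, -8, -3, -14, -15]
  [2, 9, 12, -5, -2]
  [6, 3, 9, -2, -3]
  [11, -3, 14, 3, 2]
  [5, 3, 8, -3, -4]
T^⊗3:
  [-2, -3, 1, -10, -11]
  [15, 12, 18, 7, 6]
  [9, 9, 12, 1, 0]
  [7, 14, 17, 0, 3]
  [9, 8, 12, 1, 0]
T^⊗4:
  [3, 1, 6, -5, -6]
  [18, 18, 21, 10, 9]
  [15, 12, 18, 7, 6]
  [20, 17, 23, 12, 11]
  [14, 12, 17, 6, 5]
Answer: row 3 of T^⊗4 = [20, 17, 23, 12, 11]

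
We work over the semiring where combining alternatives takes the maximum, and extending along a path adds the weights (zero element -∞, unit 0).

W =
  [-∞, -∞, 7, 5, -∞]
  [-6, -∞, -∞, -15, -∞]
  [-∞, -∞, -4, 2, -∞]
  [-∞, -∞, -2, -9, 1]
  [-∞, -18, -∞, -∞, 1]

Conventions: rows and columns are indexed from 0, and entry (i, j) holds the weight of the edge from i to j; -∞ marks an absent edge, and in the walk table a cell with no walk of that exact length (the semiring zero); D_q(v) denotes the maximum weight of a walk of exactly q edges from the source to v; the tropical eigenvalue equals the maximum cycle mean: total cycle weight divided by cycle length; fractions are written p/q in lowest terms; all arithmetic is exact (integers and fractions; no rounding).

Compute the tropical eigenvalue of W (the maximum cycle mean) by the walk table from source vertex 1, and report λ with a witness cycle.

q=0: [-∞, 0, -∞, -∞, -∞]
q=1: [-6, -∞, -∞, -15, -∞]
q=2: [-∞, -∞, 1, -1, -14]
q=3: [-∞, -32, -3, 3, 0]
q=4: [-38, -18, 1, -1, 4]
q=5: [-24, -14, -3, 3, 5]
Optimal cycle mean attained by: cycle 4->4, total 1, length 1.
Answer: λ = 1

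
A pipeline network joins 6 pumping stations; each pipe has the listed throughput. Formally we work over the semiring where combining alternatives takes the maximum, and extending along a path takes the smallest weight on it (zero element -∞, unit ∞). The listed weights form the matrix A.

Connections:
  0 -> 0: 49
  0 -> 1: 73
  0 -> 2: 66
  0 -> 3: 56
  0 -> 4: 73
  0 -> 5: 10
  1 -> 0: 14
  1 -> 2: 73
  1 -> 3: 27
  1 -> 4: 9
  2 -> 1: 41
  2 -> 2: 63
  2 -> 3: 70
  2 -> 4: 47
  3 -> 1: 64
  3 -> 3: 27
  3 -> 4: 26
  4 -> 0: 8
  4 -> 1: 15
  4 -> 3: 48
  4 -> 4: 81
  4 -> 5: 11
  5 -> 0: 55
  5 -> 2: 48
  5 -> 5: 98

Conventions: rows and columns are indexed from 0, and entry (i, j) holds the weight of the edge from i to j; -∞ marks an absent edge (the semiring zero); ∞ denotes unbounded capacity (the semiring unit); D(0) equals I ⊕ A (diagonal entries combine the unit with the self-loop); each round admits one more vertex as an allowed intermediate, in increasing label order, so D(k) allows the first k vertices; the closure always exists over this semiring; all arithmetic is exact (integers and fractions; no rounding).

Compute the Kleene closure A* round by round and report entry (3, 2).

D(0):
  [∞, 73, 66, 56, 73, 10]
  [14, ∞, 73, 27, 9, -∞]
  [-∞, 41, ∞, 70, 47, -∞]
  [-∞, 64, -∞, ∞, 26, -∞]
  [8, 15, -∞, 48, ∞, 11]
  [55, -∞, 48, -∞, -∞, ∞]
D(1):
  [∞, 73, 66, 56, 73, 10]
  [14, ∞, 73, 27, 14, 10]
  [-∞, 41, ∞, 70, 47, -∞]
  [-∞, 64, -∞, ∞, 26, -∞]
  [8, 15, 8, 48, ∞, 11]
  [55, 55, 55, 55, 55, ∞]
D(2):
  [∞, 73, 73, 56, 73, 10]
  [14, ∞, 73, 27, 14, 10]
  [14, 41, ∞, 70, 47, 10]
  [14, 64, 64, ∞, 26, 10]
  [14, 15, 15, 48, ∞, 11]
  [55, 55, 55, 55, 55, ∞]
D(3):
  [∞, 73, 73, 70, 73, 10]
  [14, ∞, 73, 70, 47, 10]
  [14, 41, ∞, 70, 47, 10]
  [14, 64, 64, ∞, 47, 10]
  [14, 15, 15, 48, ∞, 11]
  [55, 55, 55, 55, 55, ∞]
D(4):
  [∞, 73, 73, 70, 73, 10]
  [14, ∞, 73, 70, 47, 10]
  [14, 64, ∞, 70, 47, 10]
  [14, 64, 64, ∞, 47, 10]
  [14, 48, 48, 48, ∞, 11]
  [55, 55, 55, 55, 55, ∞]
D(5):
  [∞, 73, 73, 70, 73, 11]
  [14, ∞, 73, 70, 47, 11]
  [14, 64, ∞, 70, 47, 11]
  [14, 64, 64, ∞, 47, 11]
  [14, 48, 48, 48, ∞, 11]
  [55, 55, 55, 55, 55, ∞]
D(6):
  [∞, 73, 73, 70, 73, 11]
  [14, ∞, 73, 70, 47, 11]
  [14, 64, ∞, 70, 47, 11]
  [14, 64, 64, ∞, 47, 11]
  [14, 48, 48, 48, ∞, 11]
  [55, 55, 55, 55, 55, ∞]
Answer: A*[3][2] = 64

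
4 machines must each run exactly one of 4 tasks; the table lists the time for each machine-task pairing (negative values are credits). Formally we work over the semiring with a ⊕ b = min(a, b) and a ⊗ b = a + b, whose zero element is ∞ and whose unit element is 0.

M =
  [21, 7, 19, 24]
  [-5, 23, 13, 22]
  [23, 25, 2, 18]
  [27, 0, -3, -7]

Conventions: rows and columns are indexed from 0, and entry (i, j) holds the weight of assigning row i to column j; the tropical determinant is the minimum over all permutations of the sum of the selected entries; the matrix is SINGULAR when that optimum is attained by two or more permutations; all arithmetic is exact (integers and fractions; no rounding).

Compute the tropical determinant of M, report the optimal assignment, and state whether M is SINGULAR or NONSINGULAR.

σ = (0, 1, 2, 3): 21 + 23 + 2 + (-7) = 39
σ = (0, 1, 3, 2): 21 + 23 + 18 + (-3) = 59
σ = (0, 2, 1, 3): 21 + 13 + 25 + (-7) = 52
σ = (0, 2, 3, 1): 21 + 13 + 18 + 0 = 52
σ = (0, 3, 1, 2): 21 + 22 + 25 + (-3) = 65
σ = (0, 3, 2, 1): 21 + 22 + 2 + 0 = 45
σ = (1, 0, 2, 3): 7 + (-5) + 2 + (-7) = -3
σ = (1, 0, 3, 2): 7 + (-5) + 18 + (-3) = 17
σ = (1, 2, 0, 3): 7 + 13 + 23 + (-7) = 36
σ = (1, 2, 3, 0): 7 + 13 + 18 + 27 = 65
σ = (1, 3, 0, 2): 7 + 22 + 23 + (-3) = 49
σ = (1, 3, 2, 0): 7 + 22 + 2 + 27 = 58
σ = (2, 0, 1, 3): 19 + (-5) + 25 + (-7) = 32
σ = (2, 0, 3, 1): 19 + (-5) + 18 + 0 = 32
σ = (2, 1, 0, 3): 19 + 23 + 23 + (-7) = 58
σ = (2, 1, 3, 0): 19 + 23 + 18 + 27 = 87
σ = (2, 3, 0, 1): 19 + 22 + 23 + 0 = 64
σ = (2, 3, 1, 0): 19 + 22 + 25 + 27 = 93
σ = (3, 0, 1, 2): 24 + (-5) + 25 + (-3) = 41
σ = (3, 0, 2, 1): 24 + (-5) + 2 + 0 = 21
σ = (3, 1, 0, 2): 24 + 23 + 23 + (-3) = 67
σ = (3, 1, 2, 0): 24 + 23 + 2 + 27 = 76
σ = (3, 2, 0, 1): 24 + 13 + 23 + 0 = 60
σ = (3, 2, 1, 0): 24 + 13 + 25 + 27 = 89
Optimal value attained by: σ = (1, 0, 2, 3).
Answer: det⊕(M) = -3; verdict: NONSINGULAR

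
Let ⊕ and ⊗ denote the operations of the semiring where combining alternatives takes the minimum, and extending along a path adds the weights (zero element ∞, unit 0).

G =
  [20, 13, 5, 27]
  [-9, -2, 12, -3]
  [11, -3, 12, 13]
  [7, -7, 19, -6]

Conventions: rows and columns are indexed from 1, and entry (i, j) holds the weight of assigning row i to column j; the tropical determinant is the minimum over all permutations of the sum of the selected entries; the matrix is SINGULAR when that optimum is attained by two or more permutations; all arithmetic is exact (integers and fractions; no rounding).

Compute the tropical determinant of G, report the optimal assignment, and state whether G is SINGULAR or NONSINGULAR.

σ = (1, 2, 3, 4): 20 + (-2) + 12 + (-6) = 24
σ = (1, 2, 4, 3): 20 + (-2) + 13 + 19 = 50
σ = (1, 3, 2, 4): 20 + 12 + (-3) + (-6) = 23
σ = (1, 3, 4, 2): 20 + 12 + 13 + (-7) = 38
σ = (1, 4, 2, 3): 20 + (-3) + (-3) + 19 = 33
σ = (1, 4, 3, 2): 20 + (-3) + 12 + (-7) = 22
σ = (2, 1, 3, 4): 13 + (-9) + 12 + (-6) = 10
σ = (2, 1, 4, 3): 13 + (-9) + 13 + 19 = 36
σ = (2, 3, 1, 4): 13 + 12 + 11 + (-6) = 30
σ = (2, 3, 4, 1): 13 + 12 + 13 + 7 = 45
σ = (2, 4, 1, 3): 13 + (-3) + 11 + 19 = 40
σ = (2, 4, 3, 1): 13 + (-3) + 12 + 7 = 29
σ = (3, 1, 2, 4): 5 + (-9) + (-3) + (-6) = -13
σ = (3, 1, 4, 2): 5 + (-9) + 13 + (-7) = 2
σ = (3, 2, 1, 4): 5 + (-2) + 11 + (-6) = 8
σ = (3, 2, 4, 1): 5 + (-2) + 13 + 7 = 23
σ = (3, 4, 1, 2): 5 + (-3) + 11 + (-7) = 6
σ = (3, 4, 2, 1): 5 + (-3) + (-3) + 7 = 6
σ = (4, 1, 2, 3): 27 + (-9) + (-3) + 19 = 34
σ = (4, 1, 3, 2): 27 + (-9) + 12 + (-7) = 23
σ = (4, 2, 1, 3): 27 + (-2) + 11 + 19 = 55
σ = (4, 2, 3, 1): 27 + (-2) + 12 + 7 = 44
σ = (4, 3, 1, 2): 27 + 12 + 11 + (-7) = 43
σ = (4, 3, 2, 1): 27 + 12 + (-3) + 7 = 43
Optimal value attained by: σ = (3, 1, 2, 4).
Answer: det⊕(G) = -13; verdict: NONSINGULAR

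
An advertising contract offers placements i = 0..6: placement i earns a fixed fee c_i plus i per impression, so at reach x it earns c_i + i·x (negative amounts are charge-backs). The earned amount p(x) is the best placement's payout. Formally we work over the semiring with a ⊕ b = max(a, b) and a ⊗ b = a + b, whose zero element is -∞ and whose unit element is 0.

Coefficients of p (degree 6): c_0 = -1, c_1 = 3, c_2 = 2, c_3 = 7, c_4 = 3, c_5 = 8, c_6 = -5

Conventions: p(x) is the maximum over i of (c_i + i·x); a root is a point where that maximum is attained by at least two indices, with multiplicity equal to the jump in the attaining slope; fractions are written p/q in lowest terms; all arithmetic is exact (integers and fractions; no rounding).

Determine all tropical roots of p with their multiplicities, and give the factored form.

hull edge (i=0, c=-1) to (i=1, c=3): slope 4, span 1
hull edge (i=1, c=3) to (i=3, c=7): slope 2, span 2
hull edge (i=3, c=7) to (i=5, c=8): slope 1/2, span 2
hull edge (i=5, c=8) to (i=6, c=-5): slope -13, span 1
Factored form: p(x) = -5 ⊗ (x ⊕ (-4)) ⊗ (x ⊕ (-2)) ⊗ (x ⊕ (-2)) ⊗ (x ⊕ (-1/2)) ⊗ (x ⊕ (-1/2)) ⊗ (x ⊕ 13)
Answer: roots = -4 (mult 1), -2 (mult 2), -1/2 (mult 2), 13 (mult 1)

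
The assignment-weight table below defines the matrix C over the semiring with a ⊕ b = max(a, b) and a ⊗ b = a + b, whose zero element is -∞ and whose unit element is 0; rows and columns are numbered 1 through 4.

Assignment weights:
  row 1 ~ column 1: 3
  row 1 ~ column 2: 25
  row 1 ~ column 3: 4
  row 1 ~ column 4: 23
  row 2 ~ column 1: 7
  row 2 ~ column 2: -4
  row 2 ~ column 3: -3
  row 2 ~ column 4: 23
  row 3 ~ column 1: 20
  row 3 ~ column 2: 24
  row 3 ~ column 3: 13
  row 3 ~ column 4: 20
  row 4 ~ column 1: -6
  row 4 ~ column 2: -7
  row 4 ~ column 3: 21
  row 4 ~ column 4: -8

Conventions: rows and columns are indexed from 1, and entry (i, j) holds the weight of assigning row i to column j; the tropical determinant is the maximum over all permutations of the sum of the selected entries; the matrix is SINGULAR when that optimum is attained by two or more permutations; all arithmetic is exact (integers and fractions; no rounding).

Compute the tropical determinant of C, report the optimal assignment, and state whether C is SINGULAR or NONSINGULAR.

σ = (1, 2, 3, 4): 3 + (-4) + 13 + (-8) = 4
σ = (1, 2, 4, 3): 3 + (-4) + 20 + 21 = 40
σ = (1, 3, 2, 4): 3 + (-3) + 24 + (-8) = 16
σ = (1, 3, 4, 2): 3 + (-3) + 20 + (-7) = 13
σ = (1, 4, 2, 3): 3 + 23 + 24 + 21 = 71
σ = (1, 4, 3, 2): 3 + 23 + 13 + (-7) = 32
σ = (2, 1, 3, 4): 25 + 7 + 13 + (-8) = 37
σ = (2, 1, 4, 3): 25 + 7 + 20 + 21 = 73
σ = (2, 3, 1, 4): 25 + (-3) + 20 + (-8) = 34
σ = (2, 3, 4, 1): 25 + (-3) + 20 + (-6) = 36
σ = (2, 4, 1, 3): 25 + 23 + 20 + 21 = 89
σ = (2, 4, 3, 1): 25 + 23 + 13 + (-6) = 55
σ = (3, 1, 2, 4): 4 + 7 + 24 + (-8) = 27
σ = (3, 1, 4, 2): 4 + 7 + 20 + (-7) = 24
σ = (3, 2, 1, 4): 4 + (-4) + 20 + (-8) = 12
σ = (3, 2, 4, 1): 4 + (-4) + 20 + (-6) = 14
σ = (3, 4, 1, 2): 4 + 23 + 20 + (-7) = 40
σ = (3, 4, 2, 1): 4 + 23 + 24 + (-6) = 45
σ = (4, 1, 2, 3): 23 + 7 + 24 + 21 = 75
σ = (4, 1, 3, 2): 23 + 7 + 13 + (-7) = 36
σ = (4, 2, 1, 3): 23 + (-4) + 20 + 21 = 60
σ = (4, 2, 3, 1): 23 + (-4) + 13 + (-6) = 26
σ = (4, 3, 1, 2): 23 + (-3) + 20 + (-7) = 33
σ = (4, 3, 2, 1): 23 + (-3) + 24 + (-6) = 38
Optimal value attained by: σ = (2, 4, 1, 3).
Answer: det⊕(C) = 89; verdict: NONSINGULAR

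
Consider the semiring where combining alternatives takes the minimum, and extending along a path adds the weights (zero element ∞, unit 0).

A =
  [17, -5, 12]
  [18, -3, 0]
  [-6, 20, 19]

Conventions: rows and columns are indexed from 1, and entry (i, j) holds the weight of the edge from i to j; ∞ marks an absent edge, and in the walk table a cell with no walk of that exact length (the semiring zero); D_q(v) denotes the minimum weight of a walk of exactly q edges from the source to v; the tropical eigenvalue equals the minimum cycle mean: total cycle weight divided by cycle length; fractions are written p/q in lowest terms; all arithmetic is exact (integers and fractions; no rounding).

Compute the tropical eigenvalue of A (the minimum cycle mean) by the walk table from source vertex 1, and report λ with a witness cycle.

q=0: [0, ∞, ∞]
q=1: [17, -5, 12]
q=2: [6, -8, -5]
q=3: [-11, -11, -8]
Optimal cycle mean attained by: cycle 1->2->3->1, total (-5) + 0 + (-6), length 3.
Answer: λ = -11/3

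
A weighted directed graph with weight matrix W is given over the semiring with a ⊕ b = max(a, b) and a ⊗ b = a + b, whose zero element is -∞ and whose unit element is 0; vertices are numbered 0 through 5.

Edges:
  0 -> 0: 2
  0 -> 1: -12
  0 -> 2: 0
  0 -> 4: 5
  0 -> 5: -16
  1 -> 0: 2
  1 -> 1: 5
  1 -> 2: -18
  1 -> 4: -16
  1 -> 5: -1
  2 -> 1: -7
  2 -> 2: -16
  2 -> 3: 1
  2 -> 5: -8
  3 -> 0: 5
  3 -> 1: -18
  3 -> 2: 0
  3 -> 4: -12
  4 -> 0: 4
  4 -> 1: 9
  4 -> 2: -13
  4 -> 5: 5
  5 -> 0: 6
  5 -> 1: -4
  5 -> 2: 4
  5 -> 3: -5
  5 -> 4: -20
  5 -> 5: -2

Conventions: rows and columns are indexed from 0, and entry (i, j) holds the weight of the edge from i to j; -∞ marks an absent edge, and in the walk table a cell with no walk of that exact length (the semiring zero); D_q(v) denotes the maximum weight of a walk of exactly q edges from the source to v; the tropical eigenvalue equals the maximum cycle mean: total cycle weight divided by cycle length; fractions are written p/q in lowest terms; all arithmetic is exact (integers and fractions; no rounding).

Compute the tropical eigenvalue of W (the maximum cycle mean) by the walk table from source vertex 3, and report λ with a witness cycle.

q=0: [-∞, -∞, -∞, 0, -∞, -∞]
q=1: [5, -18, 0, -∞, -12, -∞]
q=2: [7, -3, 5, 1, 10, -7]
q=3: [14, 19, 7, 6, 12, 15]
q=4: [21, 24, 19, 10, 19, 18]
q=5: [26, 29, 22, 20, 26, 24]
q=6: [31, 35, 28, 23, 31, 31]
Optimal cycle mean attained by: cycle 0->4->1->0, total 5 + 9 + 2, length 3.
Answer: λ = 16/3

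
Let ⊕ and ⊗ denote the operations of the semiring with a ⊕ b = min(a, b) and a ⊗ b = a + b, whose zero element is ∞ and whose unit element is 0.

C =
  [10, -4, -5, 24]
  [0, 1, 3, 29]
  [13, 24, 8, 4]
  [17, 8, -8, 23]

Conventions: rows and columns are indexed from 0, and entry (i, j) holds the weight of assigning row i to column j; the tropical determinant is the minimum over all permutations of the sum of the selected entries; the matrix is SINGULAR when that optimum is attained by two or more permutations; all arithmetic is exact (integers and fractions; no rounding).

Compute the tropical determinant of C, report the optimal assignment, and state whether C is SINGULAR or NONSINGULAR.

σ = (0, 1, 2, 3): 10 + 1 + 8 + 23 = 42
σ = (0, 1, 3, 2): 10 + 1 + 4 + (-8) = 7
σ = (0, 2, 1, 3): 10 + 3 + 24 + 23 = 60
σ = (0, 2, 3, 1): 10 + 3 + 4 + 8 = 25
σ = (0, 3, 1, 2): 10 + 29 + 24 + (-8) = 55
σ = (0, 3, 2, 1): 10 + 29 + 8 + 8 = 55
σ = (1, 0, 2, 3): (-4) + 0 + 8 + 23 = 27
σ = (1, 0, 3, 2): (-4) + 0 + 4 + (-8) = -8
σ = (1, 2, 0, 3): (-4) + 3 + 13 + 23 = 35
σ = (1, 2, 3, 0): (-4) + 3 + 4 + 17 = 20
σ = (1, 3, 0, 2): (-4) + 29 + 13 + (-8) = 30
σ = (1, 3, 2, 0): (-4) + 29 + 8 + 17 = 50
σ = (2, 0, 1, 3): (-5) + 0 + 24 + 23 = 42
σ = (2, 0, 3, 1): (-5) + 0 + 4 + 8 = 7
σ = (2, 1, 0, 3): (-5) + 1 + 13 + 23 = 32
σ = (2, 1, 3, 0): (-5) + 1 + 4 + 17 = 17
σ = (2, 3, 0, 1): (-5) + 29 + 13 + 8 = 45
σ = (2, 3, 1, 0): (-5) + 29 + 24 + 17 = 65
σ = (3, 0, 1, 2): 24 + 0 + 24 + (-8) = 40
σ = (3, 0, 2, 1): 24 + 0 + 8 + 8 = 40
σ = (3, 1, 0, 2): 24 + 1 + 13 + (-8) = 30
σ = (3, 1, 2, 0): 24 + 1 + 8 + 17 = 50
σ = (3, 2, 0, 1): 24 + 3 + 13 + 8 = 48
σ = (3, 2, 1, 0): 24 + 3 + 24 + 17 = 68
Optimal value attained by: σ = (1, 0, 3, 2).
Answer: det⊕(C) = -8; verdict: NONSINGULAR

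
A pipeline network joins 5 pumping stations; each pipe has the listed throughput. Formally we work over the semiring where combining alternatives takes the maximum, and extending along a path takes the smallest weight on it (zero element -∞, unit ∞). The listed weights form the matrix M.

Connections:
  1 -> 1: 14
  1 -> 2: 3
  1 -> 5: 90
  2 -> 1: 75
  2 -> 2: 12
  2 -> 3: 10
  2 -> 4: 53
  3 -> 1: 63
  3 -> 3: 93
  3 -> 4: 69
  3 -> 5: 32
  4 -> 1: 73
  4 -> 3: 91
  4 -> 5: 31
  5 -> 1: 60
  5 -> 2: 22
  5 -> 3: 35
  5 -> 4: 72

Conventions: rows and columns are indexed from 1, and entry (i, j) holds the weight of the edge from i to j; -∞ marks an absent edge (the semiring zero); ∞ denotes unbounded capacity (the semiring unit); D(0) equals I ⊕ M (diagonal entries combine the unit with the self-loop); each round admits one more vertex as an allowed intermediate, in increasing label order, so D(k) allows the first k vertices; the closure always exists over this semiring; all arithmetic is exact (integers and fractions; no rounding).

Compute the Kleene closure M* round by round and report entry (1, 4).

D(0):
  [∞, 3, -∞, -∞, 90]
  [75, ∞, 10, 53, -∞]
  [63, -∞, ∞, 69, 32]
  [73, -∞, 91, ∞, 31]
  [60, 22, 35, 72, ∞]
D(1):
  [∞, 3, -∞, -∞, 90]
  [75, ∞, 10, 53, 75]
  [63, 3, ∞, 69, 63]
  [73, 3, 91, ∞, 73]
  [60, 22, 35, 72, ∞]
D(2):
  [∞, 3, 3, 3, 90]
  [75, ∞, 10, 53, 75]
  [63, 3, ∞, 69, 63]
  [73, 3, 91, ∞, 73]
  [60, 22, 35, 72, ∞]
D(3):
  [∞, 3, 3, 3, 90]
  [75, ∞, 10, 53, 75]
  [63, 3, ∞, 69, 63]
  [73, 3, 91, ∞, 73]
  [60, 22, 35, 72, ∞]
D(4):
  [∞, 3, 3, 3, 90]
  [75, ∞, 53, 53, 75]
  [69, 3, ∞, 69, 69]
  [73, 3, 91, ∞, 73]
  [72, 22, 72, 72, ∞]
D(5):
  [∞, 22, 72, 72, 90]
  [75, ∞, 72, 72, 75]
  [69, 22, ∞, 69, 69]
  [73, 22, 91, ∞, 73]
  [72, 22, 72, 72, ∞]
Answer: M*[1][4] = 72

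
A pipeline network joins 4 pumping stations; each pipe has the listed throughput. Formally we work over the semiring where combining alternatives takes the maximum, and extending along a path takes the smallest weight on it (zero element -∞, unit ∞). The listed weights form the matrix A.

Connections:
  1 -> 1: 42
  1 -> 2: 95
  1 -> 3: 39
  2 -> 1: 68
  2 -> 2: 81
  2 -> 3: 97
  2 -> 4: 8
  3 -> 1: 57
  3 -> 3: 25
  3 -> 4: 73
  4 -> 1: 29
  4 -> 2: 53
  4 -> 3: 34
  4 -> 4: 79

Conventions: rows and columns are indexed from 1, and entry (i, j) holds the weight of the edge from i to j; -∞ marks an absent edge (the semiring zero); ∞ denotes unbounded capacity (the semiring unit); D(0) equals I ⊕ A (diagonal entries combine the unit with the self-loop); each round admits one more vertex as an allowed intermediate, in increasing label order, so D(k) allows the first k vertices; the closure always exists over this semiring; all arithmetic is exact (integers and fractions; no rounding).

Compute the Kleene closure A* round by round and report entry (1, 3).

D(0):
  [∞, 95, 39, -∞]
  [68, ∞, 97, 8]
  [57, -∞, ∞, 73]
  [29, 53, 34, ∞]
D(1):
  [∞, 95, 39, -∞]
  [68, ∞, 97, 8]
  [57, 57, ∞, 73]
  [29, 53, 34, ∞]
D(2):
  [∞, 95, 95, 8]
  [68, ∞, 97, 8]
  [57, 57, ∞, 73]
  [53, 53, 53, ∞]
D(3):
  [∞, 95, 95, 73]
  [68, ∞, 97, 73]
  [57, 57, ∞, 73]
  [53, 53, 53, ∞]
D(4):
  [∞, 95, 95, 73]
  [68, ∞, 97, 73]
  [57, 57, ∞, 73]
  [53, 53, 53, ∞]
Answer: A*[1][3] = 95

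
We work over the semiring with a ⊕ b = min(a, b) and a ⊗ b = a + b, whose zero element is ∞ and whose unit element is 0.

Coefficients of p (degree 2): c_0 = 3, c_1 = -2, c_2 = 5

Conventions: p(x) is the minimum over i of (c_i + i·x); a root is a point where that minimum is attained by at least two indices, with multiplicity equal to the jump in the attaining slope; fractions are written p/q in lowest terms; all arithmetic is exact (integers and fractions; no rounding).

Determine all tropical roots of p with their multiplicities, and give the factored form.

hull edge (i=0, c=3) to (i=1, c=-2): slope -5, span 1
hull edge (i=1, c=-2) to (i=2, c=5): slope 7, span 1
Factored form: p(x) = 5 ⊗ (x ⊕ (-7)) ⊗ (x ⊕ 5)
Answer: roots = -7 (mult 1), 5 (mult 1)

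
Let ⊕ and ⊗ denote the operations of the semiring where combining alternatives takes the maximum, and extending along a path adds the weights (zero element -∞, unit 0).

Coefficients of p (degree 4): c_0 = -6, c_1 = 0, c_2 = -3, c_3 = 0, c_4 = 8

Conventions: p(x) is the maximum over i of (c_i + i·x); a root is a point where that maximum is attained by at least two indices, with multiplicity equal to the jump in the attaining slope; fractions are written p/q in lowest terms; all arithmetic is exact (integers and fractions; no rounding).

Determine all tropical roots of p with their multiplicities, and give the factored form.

hull edge (i=0, c=-6) to (i=1, c=0): slope 6, span 1
hull edge (i=1, c=0) to (i=4, c=8): slope 8/3, span 3
Factored form: p(x) = 8 ⊗ (x ⊕ (-6)) ⊗ (x ⊕ (-8/3)) ⊗ (x ⊕ (-8/3)) ⊗ (x ⊕ (-8/3))
Answer: roots = -6 (mult 1), -8/3 (mult 3)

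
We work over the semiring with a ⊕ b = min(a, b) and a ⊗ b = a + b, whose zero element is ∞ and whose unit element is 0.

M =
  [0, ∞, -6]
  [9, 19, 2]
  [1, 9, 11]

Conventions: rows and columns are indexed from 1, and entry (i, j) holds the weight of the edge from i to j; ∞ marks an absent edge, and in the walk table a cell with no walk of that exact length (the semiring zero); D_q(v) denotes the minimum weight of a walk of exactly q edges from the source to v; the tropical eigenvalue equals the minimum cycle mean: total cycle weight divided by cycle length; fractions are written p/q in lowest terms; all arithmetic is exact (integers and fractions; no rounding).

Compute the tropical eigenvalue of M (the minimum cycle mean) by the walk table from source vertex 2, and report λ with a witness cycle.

q=0: [∞, 0, ∞]
q=1: [9, 19, 2]
q=2: [3, 11, 3]
q=3: [3, 12, -3]
Optimal cycle mean attained by: cycle 1->3->1, total (-6) + 1, length 2.
Answer: λ = -5/2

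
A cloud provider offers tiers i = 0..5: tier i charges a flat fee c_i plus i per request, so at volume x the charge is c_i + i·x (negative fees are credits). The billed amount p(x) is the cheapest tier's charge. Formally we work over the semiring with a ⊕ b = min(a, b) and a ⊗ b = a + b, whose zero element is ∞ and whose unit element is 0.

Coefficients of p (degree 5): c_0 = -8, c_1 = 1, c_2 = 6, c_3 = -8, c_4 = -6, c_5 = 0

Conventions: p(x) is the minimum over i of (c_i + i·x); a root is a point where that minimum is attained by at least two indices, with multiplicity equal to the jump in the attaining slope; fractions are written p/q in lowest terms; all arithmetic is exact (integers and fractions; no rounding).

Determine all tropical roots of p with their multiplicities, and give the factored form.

hull edge (i=0, c=-8) to (i=3, c=-8): slope 0, span 3
hull edge (i=3, c=-8) to (i=4, c=-6): slope 2, span 1
hull edge (i=4, c=-6) to (i=5, c=0): slope 6, span 1
Factored form: p(x) = 0 ⊗ (x ⊕ (-6)) ⊗ (x ⊕ (-2)) ⊗ (x ⊕ 0) ⊗ (x ⊕ 0) ⊗ (x ⊕ 0)
Answer: roots = -6 (mult 1), -2 (mult 1), 0 (mult 3)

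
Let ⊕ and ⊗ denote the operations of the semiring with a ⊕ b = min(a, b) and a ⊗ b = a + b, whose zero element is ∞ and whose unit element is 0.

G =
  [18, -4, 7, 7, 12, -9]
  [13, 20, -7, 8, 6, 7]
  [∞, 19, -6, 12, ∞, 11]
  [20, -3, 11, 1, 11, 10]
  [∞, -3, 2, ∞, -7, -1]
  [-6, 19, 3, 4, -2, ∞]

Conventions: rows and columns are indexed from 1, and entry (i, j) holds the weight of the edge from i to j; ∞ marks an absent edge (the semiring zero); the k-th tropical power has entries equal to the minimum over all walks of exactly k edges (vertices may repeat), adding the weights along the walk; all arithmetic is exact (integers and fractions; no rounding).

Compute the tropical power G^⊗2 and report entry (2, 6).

G^⊗2:
  [-15, 4, -11, -5, -11, 3]
  [1, 3, -13, 5, -1, 4]
  [5, 9, -12, 6, 9, 5]
  [4, -2, -10, 2, 3, 4]
  [-7, -10, -10, 3, -14, -8]
  [12, -10, -3, 1, -9, -15]
Key observation: the optimum is the walk 2->1->6, with weight 13 + (-9) = 4.
Optimal value attained by: walk 2->1->6.
Answer: (G^⊗2)[2][6] = 4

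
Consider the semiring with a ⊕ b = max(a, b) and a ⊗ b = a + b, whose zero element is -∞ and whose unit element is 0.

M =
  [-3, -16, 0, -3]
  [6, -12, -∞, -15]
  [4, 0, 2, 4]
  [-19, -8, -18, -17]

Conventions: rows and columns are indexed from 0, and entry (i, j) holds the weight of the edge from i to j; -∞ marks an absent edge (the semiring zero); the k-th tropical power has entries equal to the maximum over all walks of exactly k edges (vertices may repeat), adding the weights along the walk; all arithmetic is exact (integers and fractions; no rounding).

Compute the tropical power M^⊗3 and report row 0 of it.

M^⊗2:
  [4, 0, 2, 4]
  [3, -10, 6, 3]
  [6, 2, 4, 6]
  [-2, -18, -16, -14]
M^⊗3:
  [6, 2, 4, 6]
  [10, 6, 8, 10]
  [8, 4, 6, 8]
  [-5, -16, -2, -5]
Answer: row 0 of M^⊗3 = [6, 2, 4, 6]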